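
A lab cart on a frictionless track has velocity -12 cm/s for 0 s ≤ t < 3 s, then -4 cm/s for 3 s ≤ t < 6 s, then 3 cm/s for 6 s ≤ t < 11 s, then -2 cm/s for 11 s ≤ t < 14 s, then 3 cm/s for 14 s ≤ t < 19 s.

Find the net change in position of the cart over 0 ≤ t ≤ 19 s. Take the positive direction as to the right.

Net displacement equals the area under the velocity-time graph (areas below the axis count negative).
0–3 s: -12 × 3 = -36 cm
3–6 s: -4 × 3 = -12 cm
6–11 s: 3 × 5 = 15 cm
11–14 s: -2 × 3 = -6 cm
14–19 s: 3 × 5 = 15 cm
Net displacement = -24 cm

-24 cm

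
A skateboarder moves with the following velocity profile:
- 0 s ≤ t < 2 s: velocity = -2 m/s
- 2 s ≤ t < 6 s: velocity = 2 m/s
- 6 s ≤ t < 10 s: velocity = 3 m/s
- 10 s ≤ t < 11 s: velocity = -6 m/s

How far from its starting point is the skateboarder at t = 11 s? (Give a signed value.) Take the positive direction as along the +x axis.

10 m

Displacement is the signed area under the v-t curve.
0–2 s: -2 × 2 = -4 m
2–6 s: 2 × 4 = 8 m
6–10 s: 3 × 4 = 12 m
10–11 s: -6 × 1 = -6 m
Net displacement = 10 m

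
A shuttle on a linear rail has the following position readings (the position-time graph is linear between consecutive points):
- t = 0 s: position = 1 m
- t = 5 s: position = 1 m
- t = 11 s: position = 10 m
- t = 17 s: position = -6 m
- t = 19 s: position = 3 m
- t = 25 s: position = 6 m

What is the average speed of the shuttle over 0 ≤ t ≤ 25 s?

Average speed = (total path length)/(elapsed time); on a piecewise-linear x-t graph the path length is Σ|Δx|.
0–5 s: |Δx| = |1 − 1| = 0 m
5–11 s: |Δx| = |10 − 1| = 9 m
11–17 s: |Δx| = |-6 − 10| = 16 m
17–19 s: |Δx| = |3 − -6| = 9 m
19–25 s: |Δx| = |6 − 3| = 3 m
Total path = 37 m; average speed = 37/25 = 1.48 m/s.

1.48 m/s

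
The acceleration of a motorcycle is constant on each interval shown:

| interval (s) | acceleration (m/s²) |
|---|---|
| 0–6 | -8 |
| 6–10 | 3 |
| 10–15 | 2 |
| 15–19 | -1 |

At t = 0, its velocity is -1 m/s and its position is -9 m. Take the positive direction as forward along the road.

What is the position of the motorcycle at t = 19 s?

On each constant-a segment, Δv = aΔt and Δx = v₀Δt + ½aΔt²; chain segment to segment.
0–6 s: v starts -1 m/s; Δx = -1·6 + ½·-8·6² = -150 m; v ends -49 m/s.
6–10 s: v starts -49 m/s; Δx = -49·4 + ½·3·4² = -172 m; v ends -37 m/s.
10–15 s: v starts -37 m/s; Δx = -37·5 + ½·2·5² = -160 m; v ends -27 m/s.
15–19 s: v starts -27 m/s; Δx = -27·4 + ½·-1·4² = -116 m; v ends -31 m/s.
x(19) = -9 + Σ Δx = -607 m.

-607 m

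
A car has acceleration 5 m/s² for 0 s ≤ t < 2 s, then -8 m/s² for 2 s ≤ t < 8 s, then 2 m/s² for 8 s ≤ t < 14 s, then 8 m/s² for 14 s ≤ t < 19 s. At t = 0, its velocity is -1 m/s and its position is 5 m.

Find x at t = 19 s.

On each constant-a segment, Δv = aΔt and Δx = v₀Δt + ½aΔt²; chain segment to segment.
0–2 s: v starts -1 m/s; Δx = -1·2 + ½·5·2² = 8 m; v ends 9 m/s.
2–8 s: v starts 9 m/s; Δx = 9·6 + ½·-8·6² = -90 m; v ends -39 m/s.
8–14 s: v starts -39 m/s; Δx = -39·6 + ½·2·6² = -198 m; v ends -27 m/s.
14–19 s: v starts -27 m/s; Δx = -27·5 + ½·8·5² = -35 m; v ends 13 m/s.
x(19) = 5 + Σ Δx = -310 m.

-310 m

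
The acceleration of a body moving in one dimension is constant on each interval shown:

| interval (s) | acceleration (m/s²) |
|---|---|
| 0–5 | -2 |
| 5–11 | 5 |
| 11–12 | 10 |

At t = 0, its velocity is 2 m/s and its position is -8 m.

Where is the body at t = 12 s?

On each constant-a segment, Δv = aΔt and Δx = v₀Δt + ½aΔt²; chain segment to segment.
0–5 s: v starts 2 m/s; Δx = 2·5 + ½·-2·5² = -15 m; v ends -8 m/s.
5–11 s: v starts -8 m/s; Δx = -8·6 + ½·5·6² = 42 m; v ends 22 m/s.
11–12 s: v starts 22 m/s; Δx = 22·1 + ½·10·1² = 27 m; v ends 32 m/s.
x(12) = -8 + Σ Δx = 46 m.

46 m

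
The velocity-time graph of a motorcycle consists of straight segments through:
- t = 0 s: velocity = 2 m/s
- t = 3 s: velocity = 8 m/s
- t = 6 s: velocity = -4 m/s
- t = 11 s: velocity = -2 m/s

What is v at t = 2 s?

On 0–3 s the graph is linear from 2 to 8 m/s: v(2) = 2 + (8 − 2)·(2 − 0)/(3 − 0) = 6 m/s.

6 m/s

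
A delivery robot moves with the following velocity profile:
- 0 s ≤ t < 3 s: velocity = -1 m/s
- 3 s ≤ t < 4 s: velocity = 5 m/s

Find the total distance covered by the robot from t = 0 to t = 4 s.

8 m

Total distance travelled is ∫|v| dt — sum the magnitudes of each area piece.
0–3 s: |-1| × 3 = 3 m
3–4 s: |5| × 1 = 5 m
Total distance = 8 m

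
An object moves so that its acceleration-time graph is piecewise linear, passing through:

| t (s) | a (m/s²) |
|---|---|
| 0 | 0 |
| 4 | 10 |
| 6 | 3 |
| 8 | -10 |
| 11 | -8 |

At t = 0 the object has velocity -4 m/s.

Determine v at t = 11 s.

Δv equals the area under the a-t graph; then v = v₀ + Δv.
0–4 s: ½(0 + 10)(4) = 20 m/s
4–6 s: ½(10 + 3)(2) = 13 m/s
6–8 s: ½(3 + -10)(2) = -7 m/s
8–11 s: ½(-10 + -8)(3) = -27 m/s
Δv = -1 m/s, so v(11) = -4 + (-1) = -5 m/s.

-5 m/s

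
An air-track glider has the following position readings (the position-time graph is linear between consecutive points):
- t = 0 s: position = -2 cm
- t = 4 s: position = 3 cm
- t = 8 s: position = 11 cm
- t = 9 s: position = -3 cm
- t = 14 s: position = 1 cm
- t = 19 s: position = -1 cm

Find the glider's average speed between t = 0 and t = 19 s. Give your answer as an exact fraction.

33/19 cm/s

Average speed = (total path length)/(elapsed time); on a piecewise-linear x-t graph the path length is Σ|Δx|.
0–4 s: |Δx| = |3 − -2| = 5 cm
4–8 s: |Δx| = |11 − 3| = 8 cm
8–9 s: |Δx| = |-3 − 11| = 14 cm
9–14 s: |Δx| = |1 − -3| = 4 cm
14–19 s: |Δx| = |-1 − 1| = 2 cm
Total path = 33 cm; average speed = 33/19 = 33/19 cm/s.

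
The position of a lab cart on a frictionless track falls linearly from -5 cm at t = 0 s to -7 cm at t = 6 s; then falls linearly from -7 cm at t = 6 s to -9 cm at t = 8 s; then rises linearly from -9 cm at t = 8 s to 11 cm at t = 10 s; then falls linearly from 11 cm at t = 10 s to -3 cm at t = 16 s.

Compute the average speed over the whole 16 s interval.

Average speed = (total path length)/(elapsed time); on a piecewise-linear x-t graph the path length is Σ|Δx|.
0–6 s: |Δx| = |-7 − -5| = 2 cm
6–8 s: |Δx| = |-9 − -7| = 2 cm
8–10 s: |Δx| = |11 − -9| = 20 cm
10–16 s: |Δx| = |-3 − 11| = 14 cm
Total path = 38 cm; average speed = 38/16 = 2.375 cm/s.

2.375 cm/s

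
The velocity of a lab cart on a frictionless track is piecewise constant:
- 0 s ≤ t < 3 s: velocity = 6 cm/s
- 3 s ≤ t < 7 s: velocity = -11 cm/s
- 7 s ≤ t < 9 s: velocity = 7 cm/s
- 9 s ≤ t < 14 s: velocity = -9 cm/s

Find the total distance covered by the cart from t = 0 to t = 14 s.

121 cm

Distance (not displacement) is the total path length: add the absolute areas under v-t.
0–3 s: |6| × 3 = 18 cm
3–7 s: |-11| × 4 = 44 cm
7–9 s: |7| × 2 = 14 cm
9–14 s: |-9| × 5 = 45 cm
Total distance = 121 cm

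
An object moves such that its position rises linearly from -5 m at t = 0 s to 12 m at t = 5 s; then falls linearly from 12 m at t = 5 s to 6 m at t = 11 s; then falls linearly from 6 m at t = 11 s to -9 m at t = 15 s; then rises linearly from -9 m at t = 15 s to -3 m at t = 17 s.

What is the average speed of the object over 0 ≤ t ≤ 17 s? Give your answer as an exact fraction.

44/17 m/s

Average speed = (total path length)/(elapsed time); on a piecewise-linear x-t graph the path length is Σ|Δx|.
0–5 s: |Δx| = |12 − -5| = 17 m
5–11 s: |Δx| = |6 − 12| = 6 m
11–15 s: |Δx| = |-9 − 6| = 15 m
15–17 s: |Δx| = |-3 − -9| = 6 m
Total path = 44 m; average speed = 44/17 = 44/17 m/s.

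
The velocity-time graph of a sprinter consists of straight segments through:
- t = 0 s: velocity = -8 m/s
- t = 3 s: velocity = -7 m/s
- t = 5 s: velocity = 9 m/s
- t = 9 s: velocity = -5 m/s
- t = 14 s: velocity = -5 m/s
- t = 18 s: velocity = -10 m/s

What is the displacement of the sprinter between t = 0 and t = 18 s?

-67.5 m

Displacement is the signed area under the v-t curve.
0–3 s: ½(-8 + -7)(3) = -22.5 m
3–5 s: ½(-7 + 9)(2) = 2 m
5–9 s: ½(9 + -5)(4) = 8 m
9–14 s: -5 × 5 = -25 m
14–18 s: ½(-5 + -10)(4) = -30 m
Net displacement = -67.5 m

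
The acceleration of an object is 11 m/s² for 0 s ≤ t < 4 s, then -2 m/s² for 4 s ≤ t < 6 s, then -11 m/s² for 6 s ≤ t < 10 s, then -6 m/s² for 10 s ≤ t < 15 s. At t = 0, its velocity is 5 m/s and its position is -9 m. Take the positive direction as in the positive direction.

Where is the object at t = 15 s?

215 m

On each constant-a segment, Δv = aΔt and Δx = v₀Δt + ½aΔt²; chain segment to segment.
0–4 s: v starts 5 m/s; Δx = 5·4 + ½·11·4² = 108 m; v ends 49 m/s.
4–6 s: v starts 49 m/s; Δx = 49·2 + ½·-2·2² = 94 m; v ends 45 m/s.
6–10 s: v starts 45 m/s; Δx = 45·4 + ½·-11·4² = 92 m; v ends 1 m/s.
10–15 s: v starts 1 m/s; Δx = 1·5 + ½·-6·5² = -70 m; v ends -29 m/s.
x(15) = -9 + Σ Δx = 215 m.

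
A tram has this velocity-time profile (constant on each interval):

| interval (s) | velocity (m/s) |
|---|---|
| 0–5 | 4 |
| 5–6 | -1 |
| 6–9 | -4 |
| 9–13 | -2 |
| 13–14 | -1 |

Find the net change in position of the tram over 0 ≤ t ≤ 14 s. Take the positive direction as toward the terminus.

Net displacement equals the area under the velocity-time graph (areas below the axis count negative).
0–5 s: 4 × 5 = 20 m
5–6 s: -1 × 1 = -1 m
6–9 s: -4 × 3 = -12 m
9–13 s: -2 × 4 = -8 m
13–14 s: -1 × 1 = -1 m
Net displacement = -2 m

-2 m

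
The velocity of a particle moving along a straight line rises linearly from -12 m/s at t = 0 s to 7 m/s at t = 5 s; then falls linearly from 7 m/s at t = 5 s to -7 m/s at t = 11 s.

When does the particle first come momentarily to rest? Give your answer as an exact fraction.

t = 60/19 s

v changes sign on 0–5 s (from -12 to 7); the graph is linear there, so v = 0 at t = 0 + (12)·(5 − 0)/(7 − -12) = 60/19 s.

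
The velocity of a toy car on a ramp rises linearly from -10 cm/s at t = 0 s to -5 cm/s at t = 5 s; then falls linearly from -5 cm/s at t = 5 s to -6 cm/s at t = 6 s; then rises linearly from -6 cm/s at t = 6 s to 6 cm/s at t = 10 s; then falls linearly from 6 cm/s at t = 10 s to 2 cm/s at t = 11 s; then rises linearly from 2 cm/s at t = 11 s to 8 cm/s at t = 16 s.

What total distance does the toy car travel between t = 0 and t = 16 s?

84 cm

Total distance travelled is ∫|v| dt — sum the magnitudes of each area piece.
0–5 s: |½(-10 + -5)(5)| = 37.5 cm
5–6 s: |½(-5 + -6)(1)| = 5.5 cm
6–10 s: v = 0 at t = 8 s; triangle areas 6 + 6 = 12 cm
10–11 s: |½(6 + 2)(1)| = 4 cm
11–16 s: |½(2 + 8)(5)| = 25 cm
Total distance = 84 cm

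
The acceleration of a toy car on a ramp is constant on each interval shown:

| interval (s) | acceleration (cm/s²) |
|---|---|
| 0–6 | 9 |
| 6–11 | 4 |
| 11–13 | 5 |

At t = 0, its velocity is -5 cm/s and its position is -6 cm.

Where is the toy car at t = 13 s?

569 cm

On each constant-a segment, Δv = aΔt and Δx = v₀Δt + ½aΔt²; chain segment to segment.
0–6 s: v starts -5 cm/s; Δx = -5·6 + ½·9·6² = 132 cm; v ends 49 cm/s.
6–11 s: v starts 49 cm/s; Δx = 49·5 + ½·4·5² = 295 cm; v ends 69 cm/s.
11–13 s: v starts 69 cm/s; Δx = 69·2 + ½·5·2² = 148 cm; v ends 79 cm/s.
x(13) = -6 + Σ Δx = 569 cm.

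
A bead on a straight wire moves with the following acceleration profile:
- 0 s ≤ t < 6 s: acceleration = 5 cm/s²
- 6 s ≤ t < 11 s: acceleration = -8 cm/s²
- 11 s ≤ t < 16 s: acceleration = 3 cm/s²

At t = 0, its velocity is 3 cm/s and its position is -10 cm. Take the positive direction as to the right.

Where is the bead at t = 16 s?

165.5 cm

On each constant-a segment, Δv = aΔt and Δx = v₀Δt + ½aΔt²; chain segment to segment.
0–6 s: v starts 3 cm/s; Δx = 3·6 + ½·5·6² = 108 cm; v ends 33 cm/s.
6–11 s: v starts 33 cm/s; Δx = 33·5 + ½·-8·5² = 65 cm; v ends -7 cm/s.
11–16 s: v starts -7 cm/s; Δx = -7·5 + ½·3·5² = 2.5 cm; v ends 8 cm/s.
x(16) = -10 + Σ Δx = 165.5 cm.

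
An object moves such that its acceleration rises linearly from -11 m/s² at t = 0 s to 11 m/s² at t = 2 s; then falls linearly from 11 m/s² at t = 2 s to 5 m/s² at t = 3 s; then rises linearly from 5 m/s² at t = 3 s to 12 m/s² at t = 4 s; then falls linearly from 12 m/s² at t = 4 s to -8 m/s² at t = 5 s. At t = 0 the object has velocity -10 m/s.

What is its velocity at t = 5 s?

8.5 m/s

Δv equals the area under the a-t graph; then v = v₀ + Δv.
0–2 s: ½(-11 + 11)(2) = 0 m/s
2–3 s: ½(11 + 5)(1) = 8 m/s
3–4 s: ½(5 + 12)(1) = 8.5 m/s
4–5 s: ½(12 + -8)(1) = 2 m/s
Δv = 18.5 m/s, so v(5) = -10 + (18.5) = 8.5 m/s.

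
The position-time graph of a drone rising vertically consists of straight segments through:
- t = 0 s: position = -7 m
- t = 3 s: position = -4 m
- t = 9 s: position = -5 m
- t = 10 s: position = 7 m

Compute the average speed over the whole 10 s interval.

1.6 m/s

Average speed = (total path length)/(elapsed time); on a piecewise-linear x-t graph the path length is Σ|Δx|.
0–3 s: |Δx| = |-4 − -7| = 3 m
3–9 s: |Δx| = |-5 − -4| = 1 m
9–10 s: |Δx| = |7 − -5| = 12 m
Total path = 16 m; average speed = 16/10 = 1.6 m/s.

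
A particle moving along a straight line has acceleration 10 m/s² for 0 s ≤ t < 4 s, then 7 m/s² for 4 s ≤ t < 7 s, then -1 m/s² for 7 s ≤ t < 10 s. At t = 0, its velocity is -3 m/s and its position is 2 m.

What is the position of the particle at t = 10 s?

On each constant-a segment, Δv = aΔt and Δx = v₀Δt + ½aΔt²; chain segment to segment.
0–4 s: v starts -3 m/s; Δx = -3·4 + ½·10·4² = 68 m; v ends 37 m/s.
4–7 s: v starts 37 m/s; Δx = 37·3 + ½·7·3² = 142.5 m; v ends 58 m/s.
7–10 s: v starts 58 m/s; Δx = 58·3 + ½·-1·3² = 169.5 m; v ends 55 m/s.
x(10) = 2 + Σ Δx = 382 m.

382 m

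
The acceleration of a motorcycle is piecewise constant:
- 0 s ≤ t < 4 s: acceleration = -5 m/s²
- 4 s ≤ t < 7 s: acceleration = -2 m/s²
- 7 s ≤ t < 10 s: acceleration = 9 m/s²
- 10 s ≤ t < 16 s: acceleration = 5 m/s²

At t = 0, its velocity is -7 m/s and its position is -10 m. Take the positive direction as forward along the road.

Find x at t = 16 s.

On each constant-a segment, Δv = aΔt and Δx = v₀Δt + ½aΔt²; chain segment to segment.
0–4 s: v starts -7 m/s; Δx = -7·4 + ½·-5·4² = -68 m; v ends -27 m/s.
4–7 s: v starts -27 m/s; Δx = -27·3 + ½·-2·3² = -90 m; v ends -33 m/s.
7–10 s: v starts -33 m/s; Δx = -33·3 + ½·9·3² = -58.5 m; v ends -6 m/s.
10–16 s: v starts -6 m/s; Δx = -6·6 + ½·5·6² = 54 m; v ends 24 m/s.
x(16) = -10 + Σ Δx = -172.5 m.

-172.5 m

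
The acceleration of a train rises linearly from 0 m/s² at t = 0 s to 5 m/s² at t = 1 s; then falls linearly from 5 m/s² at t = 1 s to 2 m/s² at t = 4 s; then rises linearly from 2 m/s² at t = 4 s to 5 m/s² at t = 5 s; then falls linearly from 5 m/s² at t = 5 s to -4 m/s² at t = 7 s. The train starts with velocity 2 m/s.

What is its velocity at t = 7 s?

19.5 m/s

Δv equals the area under the a-t graph; then v = v₀ + Δv.
0–1 s: ½(0 + 5)(1) = 2.5 m/s
1–4 s: ½(5 + 2)(3) = 10.5 m/s
4–5 s: ½(2 + 5)(1) = 3.5 m/s
5–7 s: ½(5 + -4)(2) = 1 m/s
Δv = 17.5 m/s, so v(7) = 2 + (17.5) = 19.5 m/s.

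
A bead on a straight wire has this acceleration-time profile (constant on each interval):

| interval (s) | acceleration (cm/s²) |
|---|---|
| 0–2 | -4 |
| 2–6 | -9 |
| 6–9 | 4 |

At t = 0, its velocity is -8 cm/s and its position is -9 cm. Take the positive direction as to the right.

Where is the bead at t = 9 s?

-307 cm

On each constant-a segment, Δv = aΔt and Δx = v₀Δt + ½aΔt²; chain segment to segment.
0–2 s: v starts -8 cm/s; Δx = -8·2 + ½·-4·2² = -24 cm; v ends -16 cm/s.
2–6 s: v starts -16 cm/s; Δx = -16·4 + ½·-9·4² = -136 cm; v ends -52 cm/s.
6–9 s: v starts -52 cm/s; Δx = -52·3 + ½·4·3² = -138 cm; v ends -40 cm/s.
x(9) = -9 + Σ Δx = -307 cm.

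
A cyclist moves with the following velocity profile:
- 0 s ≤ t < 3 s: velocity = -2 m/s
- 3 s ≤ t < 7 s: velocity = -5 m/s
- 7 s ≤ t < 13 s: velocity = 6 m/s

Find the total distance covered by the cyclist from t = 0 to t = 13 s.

62 m

Total distance travelled is ∫|v| dt — sum the magnitudes of each area piece.
0–3 s: |-2| × 3 = 6 m
3–7 s: |-5| × 4 = 20 m
7–13 s: |6| × 6 = 36 m
Total distance = 62 m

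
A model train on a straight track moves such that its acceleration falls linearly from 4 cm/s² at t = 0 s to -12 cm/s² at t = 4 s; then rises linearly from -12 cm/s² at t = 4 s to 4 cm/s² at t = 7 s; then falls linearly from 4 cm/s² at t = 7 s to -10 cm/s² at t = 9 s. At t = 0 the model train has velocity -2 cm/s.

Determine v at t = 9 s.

-36 cm/s

Δv equals the area under the a-t graph; then v = v₀ + Δv.
0–4 s: ½(4 + -12)(4) = -16 cm/s
4–7 s: ½(-12 + 4)(3) = -12 cm/s
7–9 s: ½(4 + -10)(2) = -6 cm/s
Δv = -34 cm/s, so v(9) = -2 + (-34) = -36 cm/s.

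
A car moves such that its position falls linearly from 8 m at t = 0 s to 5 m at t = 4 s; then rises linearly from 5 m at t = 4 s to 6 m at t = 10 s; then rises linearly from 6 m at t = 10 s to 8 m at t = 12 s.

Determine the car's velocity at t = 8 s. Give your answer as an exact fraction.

1/6 m/s

Velocity is the slope of the x-t graph on 4–10 s: (6 − 5)/(10 − 4) = 1/6 m/s.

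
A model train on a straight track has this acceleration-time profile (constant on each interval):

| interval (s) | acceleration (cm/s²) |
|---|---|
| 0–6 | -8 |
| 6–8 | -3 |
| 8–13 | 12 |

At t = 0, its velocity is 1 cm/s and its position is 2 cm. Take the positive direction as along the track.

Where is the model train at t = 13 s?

-351 cm

On each constant-a segment, Δv = aΔt and Δx = v₀Δt + ½aΔt²; chain segment to segment.
0–6 s: v starts 1 cm/s; Δx = 1·6 + ½·-8·6² = -138 cm; v ends -47 cm/s.
6–8 s: v starts -47 cm/s; Δx = -47·2 + ½·-3·2² = -100 cm; v ends -53 cm/s.
8–13 s: v starts -53 cm/s; Δx = -53·5 + ½·12·5² = -115 cm; v ends 7 cm/s.
x(13) = 2 + Σ Δx = -351 cm.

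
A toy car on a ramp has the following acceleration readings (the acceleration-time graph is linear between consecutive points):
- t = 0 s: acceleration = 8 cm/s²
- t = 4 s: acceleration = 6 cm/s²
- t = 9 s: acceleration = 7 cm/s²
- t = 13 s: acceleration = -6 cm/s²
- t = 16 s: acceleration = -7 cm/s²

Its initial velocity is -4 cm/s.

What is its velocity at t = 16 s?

39 cm/s

Δv equals the area under the a-t graph; then v = v₀ + Δv.
0–4 s: ½(8 + 6)(4) = 28 cm/s
4–9 s: ½(6 + 7)(5) = 32.5 cm/s
9–13 s: ½(7 + -6)(4) = 2 cm/s
13–16 s: ½(-6 + -7)(3) = -19.5 cm/s
Δv = 43 cm/s, so v(16) = -4 + (43) = 39 cm/s.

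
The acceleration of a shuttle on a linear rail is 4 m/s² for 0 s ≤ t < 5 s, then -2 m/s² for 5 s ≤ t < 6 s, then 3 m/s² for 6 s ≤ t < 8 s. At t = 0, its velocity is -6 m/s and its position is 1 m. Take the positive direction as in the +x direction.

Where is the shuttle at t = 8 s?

On each constant-a segment, Δv = aΔt and Δx = v₀Δt + ½aΔt²; chain segment to segment.
0–5 s: v starts -6 m/s; Δx = -6·5 + ½·4·5² = 20 m; v ends 14 m/s.
5–6 s: v starts 14 m/s; Δx = 14·1 + ½·-2·1² = 13 m; v ends 12 m/s.
6–8 s: v starts 12 m/s; Δx = 12·2 + ½·3·2² = 30 m; v ends 18 m/s.
x(8) = 1 + Σ Δx = 64 m.

64 m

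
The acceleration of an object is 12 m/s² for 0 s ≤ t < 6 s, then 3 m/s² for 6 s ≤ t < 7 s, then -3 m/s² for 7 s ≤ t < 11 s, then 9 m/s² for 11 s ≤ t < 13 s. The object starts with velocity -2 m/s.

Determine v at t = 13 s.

79 m/s

Δv equals the area under the a-t graph; then v = v₀ + Δv.
0–6 s: 12 × 6 = 72 m/s
6–7 s: 3 × 1 = 3 m/s
7–11 s: -3 × 4 = -12 m/s
11–13 s: 9 × 2 = 18 m/s
Δv = 81 m/s, so v(13) = -2 + (81) = 79 m/s.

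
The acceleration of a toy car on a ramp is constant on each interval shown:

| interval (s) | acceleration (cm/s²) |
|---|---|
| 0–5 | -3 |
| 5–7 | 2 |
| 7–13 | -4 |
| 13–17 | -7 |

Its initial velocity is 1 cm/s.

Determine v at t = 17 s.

Δv equals the area under the a-t graph; then v = v₀ + Δv.
0–5 s: -3 × 5 = -15 cm/s
5–7 s: 2 × 2 = 4 cm/s
7–13 s: -4 × 6 = -24 cm/s
13–17 s: -7 × 4 = -28 cm/s
Δv = -63 cm/s, so v(17) = 1 + (-63) = -62 cm/s.

-62 cm/s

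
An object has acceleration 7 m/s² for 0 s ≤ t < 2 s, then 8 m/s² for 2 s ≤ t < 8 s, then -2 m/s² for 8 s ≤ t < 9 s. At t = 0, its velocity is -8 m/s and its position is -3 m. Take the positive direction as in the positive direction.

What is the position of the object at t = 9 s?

On each constant-a segment, Δv = aΔt and Δx = v₀Δt + ½aΔt²; chain segment to segment.
0–2 s: v starts -8 m/s; Δx = -8·2 + ½·7·2² = -2 m; v ends 6 m/s.
2–8 s: v starts 6 m/s; Δx = 6·6 + ½·8·6² = 180 m; v ends 54 m/s.
8–9 s: v starts 54 m/s; Δx = 54·1 + ½·-2·1² = 53 m; v ends 52 m/s.
x(9) = -3 + Σ Δx = 228 m.

228 m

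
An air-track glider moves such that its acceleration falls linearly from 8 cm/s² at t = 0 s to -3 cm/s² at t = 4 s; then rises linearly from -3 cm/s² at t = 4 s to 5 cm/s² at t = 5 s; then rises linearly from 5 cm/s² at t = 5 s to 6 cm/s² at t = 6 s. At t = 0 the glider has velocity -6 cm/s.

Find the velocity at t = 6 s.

10.5 cm/s

Δv equals the area under the a-t graph; then v = v₀ + Δv.
0–4 s: ½(8 + -3)(4) = 10 cm/s
4–5 s: ½(-3 + 5)(1) = 1 cm/s
5–6 s: ½(5 + 6)(1) = 5.5 cm/s
Δv = 16.5 cm/s, so v(6) = -6 + (16.5) = 10.5 cm/s.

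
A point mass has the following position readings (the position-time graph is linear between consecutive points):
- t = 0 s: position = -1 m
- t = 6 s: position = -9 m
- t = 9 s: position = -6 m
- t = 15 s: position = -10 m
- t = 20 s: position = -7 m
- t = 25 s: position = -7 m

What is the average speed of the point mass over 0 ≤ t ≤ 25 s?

Average speed = (total path length)/(elapsed time); on a piecewise-linear x-t graph the path length is Σ|Δx|.
0–6 s: |Δx| = |-9 − -1| = 8 m
6–9 s: |Δx| = |-6 − -9| = 3 m
9–15 s: |Δx| = |-10 − -6| = 4 m
15–20 s: |Δx| = |-7 − -10| = 3 m
20–25 s: |Δx| = |-7 − -7| = 0 m
Total path = 18 m; average speed = 18/25 = 0.72 m/s.

0.72 m/s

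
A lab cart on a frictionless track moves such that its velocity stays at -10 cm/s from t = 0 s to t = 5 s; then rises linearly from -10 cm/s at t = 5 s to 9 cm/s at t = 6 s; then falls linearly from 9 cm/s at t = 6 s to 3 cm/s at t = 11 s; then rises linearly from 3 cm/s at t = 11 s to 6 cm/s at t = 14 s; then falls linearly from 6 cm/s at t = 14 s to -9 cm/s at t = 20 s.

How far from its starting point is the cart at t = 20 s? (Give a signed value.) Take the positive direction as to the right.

Displacement is the signed area under the v-t curve.
0–5 s: -10 × 5 = -50 cm
5–6 s: ½(-10 + 9)(1) = -0.5 cm
6–11 s: ½(9 + 3)(5) = 30 cm
11–14 s: ½(3 + 6)(3) = 13.5 cm
14–20 s: ½(6 + -9)(6) = -9 cm
Net displacement = -16 cm

-16 cm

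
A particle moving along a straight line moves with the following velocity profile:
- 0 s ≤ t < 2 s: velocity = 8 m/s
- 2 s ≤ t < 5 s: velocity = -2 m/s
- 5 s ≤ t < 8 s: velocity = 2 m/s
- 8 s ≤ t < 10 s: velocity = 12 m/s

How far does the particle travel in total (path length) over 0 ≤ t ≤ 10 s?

Distance (not displacement) is the total path length: add the absolute areas under v-t.
0–2 s: |8| × 2 = 16 m
2–5 s: |-2| × 3 = 6 m
5–8 s: |2| × 3 = 6 m
8–10 s: |12| × 2 = 24 m
Total distance = 52 m

52 m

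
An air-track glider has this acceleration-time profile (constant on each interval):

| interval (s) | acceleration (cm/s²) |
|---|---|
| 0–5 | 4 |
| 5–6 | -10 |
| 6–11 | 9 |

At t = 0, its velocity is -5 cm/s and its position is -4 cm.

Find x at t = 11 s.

On each constant-a segment, Δv = aΔt and Δx = v₀Δt + ½aΔt²; chain segment to segment.
0–5 s: v starts -5 cm/s; Δx = -5·5 + ½·4·5² = 25 cm; v ends 15 cm/s.
5–6 s: v starts 15 cm/s; Δx = 15·1 + ½·-10·1² = 10 cm; v ends 5 cm/s.
6–11 s: v starts 5 cm/s; Δx = 5·5 + ½·9·5² = 137.5 cm; v ends 50 cm/s.
x(11) = -4 + Σ Δx = 168.5 cm.

168.5 cm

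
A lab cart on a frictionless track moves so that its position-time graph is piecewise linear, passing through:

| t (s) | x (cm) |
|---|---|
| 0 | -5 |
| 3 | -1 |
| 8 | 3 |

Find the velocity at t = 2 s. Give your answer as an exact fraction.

4/3 cm/s

Velocity is the slope of the x-t graph on 0–3 s: (-1 − -5)/(3 − 0) = 4/3 cm/s.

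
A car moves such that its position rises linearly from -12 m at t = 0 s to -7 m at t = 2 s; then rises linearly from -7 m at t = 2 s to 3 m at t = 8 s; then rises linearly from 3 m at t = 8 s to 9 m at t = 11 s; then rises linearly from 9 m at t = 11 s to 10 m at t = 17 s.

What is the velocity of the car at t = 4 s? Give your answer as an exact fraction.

5/3 m/s

Velocity is the slope of the x-t graph on 2–8 s: (3 − -7)/(8 − 2) = 5/3 m/s.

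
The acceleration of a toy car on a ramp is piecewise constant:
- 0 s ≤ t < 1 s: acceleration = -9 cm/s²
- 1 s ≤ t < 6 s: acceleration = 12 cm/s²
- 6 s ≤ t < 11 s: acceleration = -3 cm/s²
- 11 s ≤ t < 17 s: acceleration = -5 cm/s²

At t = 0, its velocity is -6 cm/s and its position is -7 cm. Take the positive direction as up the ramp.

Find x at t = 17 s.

On each constant-a segment, Δv = aΔt and Δx = v₀Δt + ½aΔt²; chain segment to segment.
0–1 s: v starts -6 cm/s; Δx = -6·1 + ½·-9·1² = -10.5 cm; v ends -15 cm/s.
1–6 s: v starts -15 cm/s; Δx = -15·5 + ½·12·5² = 75 cm; v ends 45 cm/s.
6–11 s: v starts 45 cm/s; Δx = 45·5 + ½·-3·5² = 187.5 cm; v ends 30 cm/s.
11–17 s: v starts 30 cm/s; Δx = 30·6 + ½·-5·6² = 90 cm; v ends 0 cm/s.
x(17) = -7 + Σ Δx = 335 cm.

335 cm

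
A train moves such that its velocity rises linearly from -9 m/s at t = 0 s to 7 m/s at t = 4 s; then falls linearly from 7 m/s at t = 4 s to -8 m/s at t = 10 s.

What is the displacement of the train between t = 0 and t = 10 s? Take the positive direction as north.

Net displacement equals the area under the velocity-time graph (areas below the axis count negative).
0–4 s: ½(-9 + 7)(4) = -4 m
4–10 s: ½(7 + -8)(6) = -3 m
Net displacement = -7 m

-7 m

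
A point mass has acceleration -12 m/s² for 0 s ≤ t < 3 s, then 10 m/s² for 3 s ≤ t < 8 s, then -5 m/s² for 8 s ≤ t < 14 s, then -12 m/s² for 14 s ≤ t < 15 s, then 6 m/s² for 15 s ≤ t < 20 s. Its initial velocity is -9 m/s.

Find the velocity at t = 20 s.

-7 m/s

Δv equals the area under the a-t graph; then v = v₀ + Δv.
0–3 s: -12 × 3 = -36 m/s
3–8 s: 10 × 5 = 50 m/s
8–14 s: -5 × 6 = -30 m/s
14–15 s: -12 × 1 = -12 m/s
15–20 s: 6 × 5 = 30 m/s
Δv = 2 m/s, so v(20) = -9 + (2) = -7 m/s.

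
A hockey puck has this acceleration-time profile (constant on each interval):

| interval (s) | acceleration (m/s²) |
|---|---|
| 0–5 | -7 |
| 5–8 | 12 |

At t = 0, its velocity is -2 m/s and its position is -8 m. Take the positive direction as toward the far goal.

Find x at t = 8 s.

-162.5 m

On each constant-a segment, Δv = aΔt and Δx = v₀Δt + ½aΔt²; chain segment to segment.
0–5 s: v starts -2 m/s; Δx = -2·5 + ½·-7·5² = -97.5 m; v ends -37 m/s.
5–8 s: v starts -37 m/s; Δx = -37·3 + ½·12·3² = -57 m; v ends -1 m/s.
x(8) = -8 + Σ Δx = -162.5 m.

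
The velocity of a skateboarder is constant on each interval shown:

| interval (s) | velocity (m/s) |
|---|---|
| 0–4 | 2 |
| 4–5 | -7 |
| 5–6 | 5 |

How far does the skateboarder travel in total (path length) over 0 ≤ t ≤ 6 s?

Total distance travelled is ∫|v| dt — sum the magnitudes of each area piece.
0–4 s: |2| × 4 = 8 m
4–5 s: |-7| × 1 = 7 m
5–6 s: |5| × 1 = 5 m
Total distance = 20 m

20 m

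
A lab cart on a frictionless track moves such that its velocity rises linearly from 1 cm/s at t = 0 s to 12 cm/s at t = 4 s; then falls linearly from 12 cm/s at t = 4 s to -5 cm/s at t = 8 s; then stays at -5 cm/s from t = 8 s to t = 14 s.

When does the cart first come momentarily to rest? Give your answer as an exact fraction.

v changes sign on 4–8 s (from 12 to -5); the graph is linear there, so v = 0 at t = 4 + (-12)·(8 − 4)/(-5 − 12) = 116/17 s.

t = 116/17 s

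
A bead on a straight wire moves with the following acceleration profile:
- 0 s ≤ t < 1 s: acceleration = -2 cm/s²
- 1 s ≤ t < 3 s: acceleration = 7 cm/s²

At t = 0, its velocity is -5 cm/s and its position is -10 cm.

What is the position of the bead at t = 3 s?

-16 cm

On each constant-a segment, Δv = aΔt and Δx = v₀Δt + ½aΔt²; chain segment to segment.
0–1 s: v starts -5 cm/s; Δx = -5·1 + ½·-2·1² = -6 cm; v ends -7 cm/s.
1–3 s: v starts -7 cm/s; Δx = -7·2 + ½·7·2² = 0 cm; v ends 7 cm/s.
x(3) = -10 + Σ Δx = -16 cm.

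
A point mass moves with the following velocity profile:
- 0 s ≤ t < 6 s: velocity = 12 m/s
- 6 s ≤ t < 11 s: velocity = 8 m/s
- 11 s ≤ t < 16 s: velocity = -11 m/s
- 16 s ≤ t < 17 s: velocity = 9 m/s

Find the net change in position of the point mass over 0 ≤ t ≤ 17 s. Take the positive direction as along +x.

66 m

Net displacement equals the area under the velocity-time graph (areas below the axis count negative).
0–6 s: 12 × 6 = 72 m
6–11 s: 8 × 5 = 40 m
11–16 s: -11 × 5 = -55 m
16–17 s: 9 × 1 = 9 m
Net displacement = 66 m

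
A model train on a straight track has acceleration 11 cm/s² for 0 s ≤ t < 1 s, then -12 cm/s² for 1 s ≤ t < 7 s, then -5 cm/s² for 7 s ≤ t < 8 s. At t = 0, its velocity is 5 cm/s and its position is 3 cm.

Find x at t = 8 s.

-165 cm

On each constant-a segment, Δv = aΔt and Δx = v₀Δt + ½aΔt²; chain segment to segment.
0–1 s: v starts 5 cm/s; Δx = 5·1 + ½·11·1² = 10.5 cm; v ends 16 cm/s.
1–7 s: v starts 16 cm/s; Δx = 16·6 + ½·-12·6² = -120 cm; v ends -56 cm/s.
7–8 s: v starts -56 cm/s; Δx = -56·1 + ½·-5·1² = -58.5 cm; v ends -61 cm/s.
x(8) = 3 + Σ Δx = -165 cm.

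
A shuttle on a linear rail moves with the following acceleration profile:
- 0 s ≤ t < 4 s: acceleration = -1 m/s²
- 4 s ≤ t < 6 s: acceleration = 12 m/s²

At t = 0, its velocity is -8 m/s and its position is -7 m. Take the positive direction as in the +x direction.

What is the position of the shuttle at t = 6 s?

-47 m

On each constant-a segment, Δv = aΔt and Δx = v₀Δt + ½aΔt²; chain segment to segment.
0–4 s: v starts -8 m/s; Δx = -8·4 + ½·-1·4² = -40 m; v ends -12 m/s.
4–6 s: v starts -12 m/s; Δx = -12·2 + ½·12·2² = 0 m; v ends 12 m/s.
x(6) = -7 + Σ Δx = -47 m.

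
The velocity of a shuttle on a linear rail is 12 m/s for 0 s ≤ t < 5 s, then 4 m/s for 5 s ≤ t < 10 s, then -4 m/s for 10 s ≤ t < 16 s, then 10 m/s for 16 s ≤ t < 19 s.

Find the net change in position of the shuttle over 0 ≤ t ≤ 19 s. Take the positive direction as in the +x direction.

Displacement is the signed area under the v-t curve.
0–5 s: 12 × 5 = 60 m
5–10 s: 4 × 5 = 20 m
10–16 s: -4 × 6 = -24 m
16–19 s: 10 × 3 = 30 m
Net displacement = 86 m

86 m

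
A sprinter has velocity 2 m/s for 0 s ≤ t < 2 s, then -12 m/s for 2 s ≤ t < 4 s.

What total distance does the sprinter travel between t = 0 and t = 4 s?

28 m

Total distance travelled is ∫|v| dt — sum the magnitudes of each area piece.
0–2 s: |2| × 2 = 4 m
2–4 s: |-12| × 2 = 24 m
Total distance = 28 m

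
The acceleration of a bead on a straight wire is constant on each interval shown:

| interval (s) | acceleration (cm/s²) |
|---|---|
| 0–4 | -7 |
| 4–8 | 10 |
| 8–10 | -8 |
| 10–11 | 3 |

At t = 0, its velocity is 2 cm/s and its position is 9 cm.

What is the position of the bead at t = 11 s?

On each constant-a segment, Δv = aΔt and Δx = v₀Δt + ½aΔt²; chain segment to segment.
0–4 s: v starts 2 cm/s; Δx = 2·4 + ½·-7·4² = -48 cm; v ends -26 cm/s.
4–8 s: v starts -26 cm/s; Δx = -26·4 + ½·10·4² = -24 cm; v ends 14 cm/s.
8–10 s: v starts 14 cm/s; Δx = 14·2 + ½·-8·2² = 12 cm; v ends -2 cm/s.
10–11 s: v starts -2 cm/s; Δx = -2·1 + ½·3·1² = -0.5 cm; v ends 1 cm/s.
x(11) = 9 + Σ Δx = -51.5 cm.

-51.5 cm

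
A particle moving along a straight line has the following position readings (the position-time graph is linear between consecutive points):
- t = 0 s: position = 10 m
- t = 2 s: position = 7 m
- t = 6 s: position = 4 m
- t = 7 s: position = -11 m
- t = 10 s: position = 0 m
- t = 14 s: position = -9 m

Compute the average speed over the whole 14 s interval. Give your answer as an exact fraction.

41/14 m/s

Average speed = (total path length)/(elapsed time); on a piecewise-linear x-t graph the path length is Σ|Δx|.
0–2 s: |Δx| = |7 − 10| = 3 m
2–6 s: |Δx| = |4 − 7| = 3 m
6–7 s: |Δx| = |-11 − 4| = 15 m
7–10 s: |Δx| = |0 − -11| = 11 m
10–14 s: |Δx| = |-9 − 0| = 9 m
Total path = 41 m; average speed = 41/14 = 41/14 m/s.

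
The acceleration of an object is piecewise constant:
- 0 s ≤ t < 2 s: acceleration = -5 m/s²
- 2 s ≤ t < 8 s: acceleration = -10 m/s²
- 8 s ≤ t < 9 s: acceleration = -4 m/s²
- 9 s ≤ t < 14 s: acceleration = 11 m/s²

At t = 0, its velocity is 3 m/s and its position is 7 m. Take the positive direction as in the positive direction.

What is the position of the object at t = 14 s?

On each constant-a segment, Δv = aΔt and Δx = v₀Δt + ½aΔt²; chain segment to segment.
0–2 s: v starts 3 m/s; Δx = 3·2 + ½·-5·2² = -4 m; v ends -7 m/s.
2–8 s: v starts -7 m/s; Δx = -7·6 + ½·-10·6² = -222 m; v ends -67 m/s.
8–9 s: v starts -67 m/s; Δx = -67·1 + ½·-4·1² = -69 m; v ends -71 m/s.
9–14 s: v starts -71 m/s; Δx = -71·5 + ½·11·5² = -217.5 m; v ends -16 m/s.
x(14) = 7 + Σ Δx = -505.5 m.

-505.5 m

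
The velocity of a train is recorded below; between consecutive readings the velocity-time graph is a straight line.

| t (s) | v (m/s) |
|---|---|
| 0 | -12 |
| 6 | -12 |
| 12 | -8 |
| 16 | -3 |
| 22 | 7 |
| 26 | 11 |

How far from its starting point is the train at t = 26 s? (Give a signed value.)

-106 m

Net displacement equals the area under the velocity-time graph (areas below the axis count negative).
0–6 s: -12 × 6 = -72 m
6–12 s: ½(-12 + -8)(6) = -60 m
12–16 s: ½(-8 + -3)(4) = -22 m
16–22 s: ½(-3 + 7)(6) = 12 m
22–26 s: ½(7 + 11)(4) = 36 m
Net displacement = -106 m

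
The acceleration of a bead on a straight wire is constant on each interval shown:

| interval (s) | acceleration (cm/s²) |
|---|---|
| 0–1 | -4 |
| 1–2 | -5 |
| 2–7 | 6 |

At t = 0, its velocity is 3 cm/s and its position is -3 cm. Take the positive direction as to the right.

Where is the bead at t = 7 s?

On each constant-a segment, Δv = aΔt and Δx = v₀Δt + ½aΔt²; chain segment to segment.
0–1 s: v starts 3 cm/s; Δx = 3·1 + ½·-4·1² = 1 cm; v ends -1 cm/s.
1–2 s: v starts -1 cm/s; Δx = -1·1 + ½·-5·1² = -3.5 cm; v ends -6 cm/s.
2–7 s: v starts -6 cm/s; Δx = -6·5 + ½·6·5² = 45 cm; v ends 24 cm/s.
x(7) = -3 + Σ Δx = 39.5 cm.

39.5 cm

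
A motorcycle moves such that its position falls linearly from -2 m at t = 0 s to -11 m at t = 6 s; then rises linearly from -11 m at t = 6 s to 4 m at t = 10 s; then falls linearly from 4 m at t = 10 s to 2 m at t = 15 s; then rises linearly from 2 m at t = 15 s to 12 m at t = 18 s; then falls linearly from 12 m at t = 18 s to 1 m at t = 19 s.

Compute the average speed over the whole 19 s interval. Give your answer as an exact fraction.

47/19 m/s

Average speed = (total path length)/(elapsed time); on a piecewise-linear x-t graph the path length is Σ|Δx|.
0–6 s: |Δx| = |-11 − -2| = 9 m
6–10 s: |Δx| = |4 − -11| = 15 m
10–15 s: |Δx| = |2 − 4| = 2 m
15–18 s: |Δx| = |12 − 2| = 10 m
18–19 s: |Δx| = |1 − 12| = 11 m
Total path = 47 m; average speed = 47/19 = 47/19 m/s.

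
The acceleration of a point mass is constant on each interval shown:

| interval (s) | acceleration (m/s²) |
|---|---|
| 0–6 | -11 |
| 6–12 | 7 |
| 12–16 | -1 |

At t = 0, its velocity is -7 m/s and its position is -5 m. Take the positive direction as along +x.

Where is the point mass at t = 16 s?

-689 m

On each constant-a segment, Δv = aΔt and Δx = v₀Δt + ½aΔt²; chain segment to segment.
0–6 s: v starts -7 m/s; Δx = -7·6 + ½·-11·6² = -240 m; v ends -73 m/s.
6–12 s: v starts -73 m/s; Δx = -73·6 + ½·7·6² = -312 m; v ends -31 m/s.
12–16 s: v starts -31 m/s; Δx = -31·4 + ½·-1·4² = -132 m; v ends -35 m/s.
x(16) = -5 + Σ Δx = -689 m.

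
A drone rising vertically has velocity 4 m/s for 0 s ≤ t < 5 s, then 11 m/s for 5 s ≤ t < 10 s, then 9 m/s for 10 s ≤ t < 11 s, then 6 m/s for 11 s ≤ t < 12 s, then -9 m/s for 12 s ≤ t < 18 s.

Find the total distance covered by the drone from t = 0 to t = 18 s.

Total distance travelled is ∫|v| dt — sum the magnitudes of each area piece.
0–5 s: |4| × 5 = 20 m
5–10 s: |11| × 5 = 55 m
10–11 s: |9| × 1 = 9 m
11–12 s: |6| × 1 = 6 m
12–18 s: |-9| × 6 = 54 m
Total distance = 144 m

144 m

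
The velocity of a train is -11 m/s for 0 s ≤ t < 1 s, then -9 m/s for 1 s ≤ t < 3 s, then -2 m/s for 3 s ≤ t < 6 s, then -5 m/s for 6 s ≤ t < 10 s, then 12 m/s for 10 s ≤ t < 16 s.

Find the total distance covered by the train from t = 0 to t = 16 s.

127 m

Distance (not displacement) is the total path length: add the absolute areas under v-t.
0–1 s: |-11| × 1 = 11 m
1–3 s: |-9| × 2 = 18 m
3–6 s: |-2| × 3 = 6 m
6–10 s: |-5| × 4 = 20 m
10–16 s: |12| × 6 = 72 m
Total distance = 127 m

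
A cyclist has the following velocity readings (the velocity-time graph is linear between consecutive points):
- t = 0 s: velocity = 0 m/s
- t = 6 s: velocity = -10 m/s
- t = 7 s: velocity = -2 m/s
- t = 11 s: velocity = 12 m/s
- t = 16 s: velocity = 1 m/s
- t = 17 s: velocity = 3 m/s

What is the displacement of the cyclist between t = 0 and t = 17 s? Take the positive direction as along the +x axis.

Displacement is the signed area under the v-t curve.
0–6 s: ½(0 + -10)(6) = -30 m
6–7 s: ½(-10 + -2)(1) = -6 m
7–11 s: ½(-2 + 12)(4) = 20 m
11–16 s: ½(12 + 1)(5) = 32.5 m
16–17 s: ½(1 + 3)(1) = 2 m
Net displacement = 18.5 m

18.5 m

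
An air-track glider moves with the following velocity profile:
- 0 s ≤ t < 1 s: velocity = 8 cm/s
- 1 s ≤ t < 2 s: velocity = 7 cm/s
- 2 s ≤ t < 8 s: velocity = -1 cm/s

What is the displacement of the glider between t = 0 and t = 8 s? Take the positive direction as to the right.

9 cm

Net displacement equals the area under the velocity-time graph (areas below the axis count negative).
0–1 s: 8 × 1 = 8 cm
1–2 s: 7 × 1 = 7 cm
2–8 s: -1 × 6 = -6 cm
Net displacement = 9 cm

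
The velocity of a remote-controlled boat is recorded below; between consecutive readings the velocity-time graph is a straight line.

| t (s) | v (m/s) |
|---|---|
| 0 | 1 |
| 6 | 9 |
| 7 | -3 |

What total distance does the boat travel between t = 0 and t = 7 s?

33.75 m

Total distance travelled is ∫|v| dt — sum the magnitudes of each area piece.
0–6 s: |½(1 + 9)(6)| = 30 m
6–7 s: v = 0 at t = 6.75 s; triangle areas 3.375 + 0.375 = 3.75 m
Total distance = 33.75 m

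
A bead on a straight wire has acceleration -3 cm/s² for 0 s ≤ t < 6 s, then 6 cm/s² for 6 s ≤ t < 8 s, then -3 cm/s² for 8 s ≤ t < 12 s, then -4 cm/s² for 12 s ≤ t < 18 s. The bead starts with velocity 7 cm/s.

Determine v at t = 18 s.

-35 cm/s

Δv equals the area under the a-t graph; then v = v₀ + Δv.
0–6 s: -3 × 6 = -18 cm/s
6–8 s: 6 × 2 = 12 cm/s
8–12 s: -3 × 4 = -12 cm/s
12–18 s: -4 × 6 = -24 cm/s
Δv = -42 cm/s, so v(18) = 7 + (-42) = -35 cm/s.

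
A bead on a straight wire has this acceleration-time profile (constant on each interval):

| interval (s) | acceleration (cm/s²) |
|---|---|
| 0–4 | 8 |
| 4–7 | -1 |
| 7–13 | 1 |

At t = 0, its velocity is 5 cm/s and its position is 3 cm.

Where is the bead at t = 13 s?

415.5 cm

On each constant-a segment, Δv = aΔt and Δx = v₀Δt + ½aΔt²; chain segment to segment.
0–4 s: v starts 5 cm/s; Δx = 5·4 + ½·8·4² = 84 cm; v ends 37 cm/s.
4–7 s: v starts 37 cm/s; Δx = 37·3 + ½·-1·3² = 106.5 cm; v ends 34 cm/s.
7–13 s: v starts 34 cm/s; Δx = 34·6 + ½·1·6² = 222 cm; v ends 40 cm/s.
x(13) = 3 + Σ Δx = 415.5 cm.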